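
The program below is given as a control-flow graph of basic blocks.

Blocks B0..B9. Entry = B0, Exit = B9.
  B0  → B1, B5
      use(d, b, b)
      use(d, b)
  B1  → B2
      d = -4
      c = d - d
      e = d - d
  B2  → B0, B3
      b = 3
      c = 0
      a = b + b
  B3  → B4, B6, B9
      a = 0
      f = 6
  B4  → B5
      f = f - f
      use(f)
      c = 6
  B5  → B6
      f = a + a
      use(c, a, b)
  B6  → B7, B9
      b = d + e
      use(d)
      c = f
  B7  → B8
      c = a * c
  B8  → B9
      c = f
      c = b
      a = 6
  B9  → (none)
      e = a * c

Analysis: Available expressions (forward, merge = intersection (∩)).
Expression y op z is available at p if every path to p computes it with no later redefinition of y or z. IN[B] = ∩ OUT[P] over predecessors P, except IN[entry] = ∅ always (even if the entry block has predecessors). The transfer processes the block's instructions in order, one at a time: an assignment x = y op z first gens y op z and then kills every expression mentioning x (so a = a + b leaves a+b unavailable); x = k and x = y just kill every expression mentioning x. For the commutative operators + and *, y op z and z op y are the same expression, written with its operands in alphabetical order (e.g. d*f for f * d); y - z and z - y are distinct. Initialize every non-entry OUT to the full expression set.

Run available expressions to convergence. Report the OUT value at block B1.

Per-block solution:
  B0: | IN={} | OUT={}
  B1: | IN={} | OUT={d-d}
  B2: | IN={d-d} | OUT={b+b, d-d}
  B3: | IN={b+b, d-d} | OUT={b+b, d-d}
  B4: | IN={b+b, d-d} | OUT={b+b, d-d}
  B5: | IN={} | OUT={a+a}
  B6: | IN={} | OUT={d+e}
  B7: | IN={d+e} | OUT={d+e}
  B8: | IN={d+e} | OUT={d+e}
  B9: | IN={} | OUT={a*c}

Merge at B1: IN[B1] = OUT[B0] = {}
Applying B1's transfer function to that IN value gives OUT[B1] (row B1 above).

Answer: {d-d}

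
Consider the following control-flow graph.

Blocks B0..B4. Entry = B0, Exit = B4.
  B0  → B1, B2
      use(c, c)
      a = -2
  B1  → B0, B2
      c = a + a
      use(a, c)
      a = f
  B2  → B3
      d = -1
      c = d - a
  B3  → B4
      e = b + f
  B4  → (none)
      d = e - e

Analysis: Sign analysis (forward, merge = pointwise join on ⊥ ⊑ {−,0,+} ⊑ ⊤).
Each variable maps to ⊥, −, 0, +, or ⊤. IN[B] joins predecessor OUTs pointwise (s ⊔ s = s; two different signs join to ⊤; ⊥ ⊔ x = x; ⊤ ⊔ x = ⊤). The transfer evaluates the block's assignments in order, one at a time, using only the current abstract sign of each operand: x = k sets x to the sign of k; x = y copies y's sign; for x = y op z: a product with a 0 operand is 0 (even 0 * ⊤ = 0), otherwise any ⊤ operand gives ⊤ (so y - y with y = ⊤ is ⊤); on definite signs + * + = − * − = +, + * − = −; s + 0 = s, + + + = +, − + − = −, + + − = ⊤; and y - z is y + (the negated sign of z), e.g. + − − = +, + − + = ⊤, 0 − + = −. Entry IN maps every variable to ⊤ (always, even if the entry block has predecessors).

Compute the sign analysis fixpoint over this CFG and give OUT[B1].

Answer: {a: ⊤, b: ⊤, c: -, d: ⊤, e: ⊤, f: ⊤}

Derivation:
Converged values:
  B0:   IN=(all ⊤)   OUT={a:-; rest ⊤}
  B1:   IN={a:-; rest ⊤}   OUT={c:-; rest ⊤}
  B2:   IN=(all ⊤)   OUT={d:-; rest ⊤}
  B3:   IN={d:-; rest ⊤}   OUT={d:-; rest ⊤}
  B4:   IN={d:-; rest ⊤}   OUT=(all ⊤)

Merge at B1: IN[B1] = OUT[B0] = {a: -, b: ⊤, c: ⊤, d: ⊤, e: ⊤, f: ⊤}
Applying B1's transfer function to that IN value gives OUT[B1] (row B1 above).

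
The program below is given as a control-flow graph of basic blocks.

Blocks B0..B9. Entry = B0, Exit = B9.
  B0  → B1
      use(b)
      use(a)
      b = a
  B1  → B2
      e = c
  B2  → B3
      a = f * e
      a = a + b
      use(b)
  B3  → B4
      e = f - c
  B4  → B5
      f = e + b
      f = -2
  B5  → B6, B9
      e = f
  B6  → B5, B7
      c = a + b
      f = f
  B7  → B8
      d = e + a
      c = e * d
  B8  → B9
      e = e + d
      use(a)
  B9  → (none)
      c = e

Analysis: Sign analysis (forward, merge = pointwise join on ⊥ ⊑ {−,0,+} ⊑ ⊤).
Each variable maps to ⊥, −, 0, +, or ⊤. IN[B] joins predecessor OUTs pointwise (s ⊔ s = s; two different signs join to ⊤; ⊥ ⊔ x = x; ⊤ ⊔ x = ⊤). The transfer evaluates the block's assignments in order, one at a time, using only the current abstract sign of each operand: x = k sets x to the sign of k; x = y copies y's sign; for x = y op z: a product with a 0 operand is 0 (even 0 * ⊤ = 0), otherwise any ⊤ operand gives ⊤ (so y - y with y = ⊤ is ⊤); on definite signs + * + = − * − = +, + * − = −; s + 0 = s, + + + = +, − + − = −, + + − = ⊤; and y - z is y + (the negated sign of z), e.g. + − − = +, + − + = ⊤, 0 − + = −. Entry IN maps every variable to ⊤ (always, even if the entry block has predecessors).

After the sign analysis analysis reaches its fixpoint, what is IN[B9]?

Converged values:
  B0:  IN=(all ⊤)  OUT=(all ⊤)
  B1:  IN=(all ⊤)  OUT=(all ⊤)
  B2:  IN=(all ⊤)  OUT=(all ⊤)
  B3:  IN=(all ⊤)  OUT=(all ⊤)
  B4:  IN=(all ⊤)  OUT={f:-; rest ⊤}
  B5:  IN={f:-; rest ⊤}  OUT={e:-, f:-; rest ⊤}
  B6:  IN={e:-, f:-; rest ⊤}  OUT={e:-, f:-; rest ⊤}
  B7:  IN={e:-, f:-; rest ⊤}  OUT={e:-, f:-; rest ⊤}
  B8:  IN={e:-, f:-; rest ⊤}  OUT={f:-; rest ⊤}
  B9:  IN={f:-; rest ⊤}  OUT={f:-; rest ⊤}

Merge at B9: IN[B9] = OUT[B5] ⊔ OUT[B8] = {a: ⊤, b: ⊤, c: ⊤, d: ⊤, e: ⊤, f: -}

Answer: {a: ⊤, b: ⊤, c: ⊤, d: ⊤, e: ⊤, f: -}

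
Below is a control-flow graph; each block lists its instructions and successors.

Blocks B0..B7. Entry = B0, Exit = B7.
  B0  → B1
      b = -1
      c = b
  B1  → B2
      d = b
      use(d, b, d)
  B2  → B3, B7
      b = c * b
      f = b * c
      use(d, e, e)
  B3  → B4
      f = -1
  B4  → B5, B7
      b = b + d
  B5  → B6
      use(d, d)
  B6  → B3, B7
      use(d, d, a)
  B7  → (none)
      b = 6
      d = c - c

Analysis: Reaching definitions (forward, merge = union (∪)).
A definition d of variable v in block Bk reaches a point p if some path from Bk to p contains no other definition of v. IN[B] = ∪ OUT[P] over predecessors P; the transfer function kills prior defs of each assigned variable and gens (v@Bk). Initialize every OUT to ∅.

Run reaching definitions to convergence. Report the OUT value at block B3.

Answer: {b@B2, b@B4, c@B0, d@B1, f@B3}

Trace:
Fixpoint table:
  B0:   IN={}   OUT={b@B0, c@B0}
  B1:   IN={b@B0, c@B0}   OUT={b@B0, c@B0, d@B1}
  B2:   IN={b@B0, c@B0, d@B1}   OUT={b@B2, c@B0, d@B1, f@B2}
  B3:   IN={b@B2, b@B4, c@B0, d@B1, f@B2, f@B3}   OUT={b@B2, b@B4, c@B0, d@B1, f@B3}
  B4:   IN={b@B2, b@B4, c@B0, d@B1, f@B3}   OUT={b@B4, c@B0, d@B1, f@B3}
  B5:   IN={b@B4, c@B0, d@B1, f@B3}   OUT={b@B4, c@B0, d@B1, f@B3}
  B6:   IN={b@B4, c@B0, d@B1, f@B3}   OUT={b@B4, c@B0, d@B1, f@B3}
  B7:   IN={b@B2, b@B4, c@B0, d@B1, f@B2, f@B3}   OUT={b@B7, c@B0, d@B7, f@B2, f@B3}

Merge at B3: IN[B3] = OUT[B2] ⊔ OUT[B6] = {b@B2, b@B4, c@B0, d@B1, f@B2, f@B3}
Applying B3's transfer function to that IN value gives OUT[B3] (row B3 above).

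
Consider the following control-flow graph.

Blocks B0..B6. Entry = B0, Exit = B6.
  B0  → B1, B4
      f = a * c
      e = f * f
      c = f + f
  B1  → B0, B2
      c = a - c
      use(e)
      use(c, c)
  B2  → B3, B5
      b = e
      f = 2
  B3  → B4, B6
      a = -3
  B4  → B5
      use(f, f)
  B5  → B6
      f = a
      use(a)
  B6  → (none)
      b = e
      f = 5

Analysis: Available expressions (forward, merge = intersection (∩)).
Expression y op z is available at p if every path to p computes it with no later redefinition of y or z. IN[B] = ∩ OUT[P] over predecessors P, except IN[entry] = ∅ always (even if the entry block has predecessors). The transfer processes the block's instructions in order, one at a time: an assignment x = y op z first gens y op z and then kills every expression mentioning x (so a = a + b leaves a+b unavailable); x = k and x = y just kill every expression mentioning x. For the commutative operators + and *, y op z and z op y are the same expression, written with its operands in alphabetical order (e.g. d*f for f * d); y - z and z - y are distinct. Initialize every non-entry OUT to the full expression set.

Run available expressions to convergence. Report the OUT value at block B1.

Fixpoint table:
  B0: | IN={} | OUT={f*f, f+f}
  B1: | IN={f*f, f+f} | OUT={f*f, f+f}
  B2: | IN={f*f, f+f} | OUT={}
  B3: | IN={} | OUT={}
  B4: | IN={} | OUT={}
  B5: | IN={} | OUT={}
  B6: | IN={} | OUT={}

Merge at B1: IN[B1] = OUT[B0] = {f*f, f+f}
Applying B1's transfer function to that IN value gives OUT[B1] (row B1 above).

Answer: {f*f, f+f}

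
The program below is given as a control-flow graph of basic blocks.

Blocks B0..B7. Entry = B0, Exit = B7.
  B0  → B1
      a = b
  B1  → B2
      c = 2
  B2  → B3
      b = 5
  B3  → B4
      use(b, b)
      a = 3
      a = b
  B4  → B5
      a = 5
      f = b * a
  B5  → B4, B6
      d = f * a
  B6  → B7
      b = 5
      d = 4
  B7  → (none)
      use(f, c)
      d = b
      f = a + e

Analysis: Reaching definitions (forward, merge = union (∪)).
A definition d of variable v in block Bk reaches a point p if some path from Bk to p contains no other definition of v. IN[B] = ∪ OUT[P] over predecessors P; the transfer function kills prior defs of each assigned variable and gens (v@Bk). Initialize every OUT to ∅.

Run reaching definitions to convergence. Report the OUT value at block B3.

Converged values:
  B0: | IN={} | OUT={a@B0}
  B1: | IN={a@B0} | OUT={a@B0, c@B1}
  B2: | IN={a@B0, c@B1} | OUT={a@B0, b@B2, c@B1}
  B3: | IN={a@B0, b@B2, c@B1} | OUT={a@B3, b@B2, c@B1}
  B4: | IN={a@B3, a@B4, b@B2, c@B1, d@B5, f@B4} | OUT={a@B4, b@B2, c@B1, d@B5, f@B4}
  B5: | IN={a@B4, b@B2, c@B1, d@B5, f@B4} | OUT={a@B4, b@B2, c@B1, d@B5, f@B4}
  B6: | IN={a@B4, b@B2, c@B1, d@B5, f@B4} | OUT={a@B4, b@B6, c@B1, d@B6, f@B4}
  B7: | IN={a@B4, b@B6, c@B1, d@B6, f@B4} | OUT={a@B4, b@B6, c@B1, d@B7, f@B7}

Merge at B3: IN[B3] = OUT[B2] = {a@B0, b@B2, c@B1}
Applying B3's transfer function to that IN value gives OUT[B3] (row B3 above).

Answer: {a@B3, b@B2, c@B1}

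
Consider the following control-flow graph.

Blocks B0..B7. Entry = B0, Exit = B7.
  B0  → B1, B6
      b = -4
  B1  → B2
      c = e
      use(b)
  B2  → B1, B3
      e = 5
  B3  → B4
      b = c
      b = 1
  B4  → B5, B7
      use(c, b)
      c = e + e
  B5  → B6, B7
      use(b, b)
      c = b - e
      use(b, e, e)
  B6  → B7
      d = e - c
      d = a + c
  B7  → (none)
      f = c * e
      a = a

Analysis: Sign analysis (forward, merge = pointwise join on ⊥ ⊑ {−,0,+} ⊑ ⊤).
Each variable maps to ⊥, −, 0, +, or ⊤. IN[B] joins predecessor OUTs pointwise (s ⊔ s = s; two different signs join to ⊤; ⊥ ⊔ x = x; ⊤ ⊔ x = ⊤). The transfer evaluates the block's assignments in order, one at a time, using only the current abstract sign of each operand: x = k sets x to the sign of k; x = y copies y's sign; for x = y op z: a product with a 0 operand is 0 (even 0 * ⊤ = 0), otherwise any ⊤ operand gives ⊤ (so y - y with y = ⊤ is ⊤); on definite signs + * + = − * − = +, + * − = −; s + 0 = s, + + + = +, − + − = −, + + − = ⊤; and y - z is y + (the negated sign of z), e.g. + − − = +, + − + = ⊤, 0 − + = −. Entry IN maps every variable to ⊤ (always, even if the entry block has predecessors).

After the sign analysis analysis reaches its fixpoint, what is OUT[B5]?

Answer: {a: ⊤, b: +, c: ⊤, d: ⊤, e: +, f: ⊤}

Derivation:
Converged values:
  B0:   IN=(all ⊤)   OUT={b:-; rest ⊤}
  B1:   IN={b:-; rest ⊤}   OUT={b:-; rest ⊤}
  B2:   IN={b:-; rest ⊤}   OUT={b:-, e:+; rest ⊤}
  B3:   IN={b:-, e:+; rest ⊤}   OUT={b:+, e:+; rest ⊤}
  B4:   IN={b:+, e:+; rest ⊤}   OUT={b:+, c:+, e:+; rest ⊤}
  B5:   IN={b:+, c:+, e:+; rest ⊤}   OUT={b:+, e:+; rest ⊤}
  B6:   IN=(all ⊤)   OUT=(all ⊤)
  B7:   IN=(all ⊤)   OUT=(all ⊤)

Merge at B5: IN[B5] = OUT[B4] = {a: ⊤, b: +, c: +, d: ⊤, e: +, f: ⊤}
Applying B5's transfer function to that IN value gives OUT[B5] (row B5 above).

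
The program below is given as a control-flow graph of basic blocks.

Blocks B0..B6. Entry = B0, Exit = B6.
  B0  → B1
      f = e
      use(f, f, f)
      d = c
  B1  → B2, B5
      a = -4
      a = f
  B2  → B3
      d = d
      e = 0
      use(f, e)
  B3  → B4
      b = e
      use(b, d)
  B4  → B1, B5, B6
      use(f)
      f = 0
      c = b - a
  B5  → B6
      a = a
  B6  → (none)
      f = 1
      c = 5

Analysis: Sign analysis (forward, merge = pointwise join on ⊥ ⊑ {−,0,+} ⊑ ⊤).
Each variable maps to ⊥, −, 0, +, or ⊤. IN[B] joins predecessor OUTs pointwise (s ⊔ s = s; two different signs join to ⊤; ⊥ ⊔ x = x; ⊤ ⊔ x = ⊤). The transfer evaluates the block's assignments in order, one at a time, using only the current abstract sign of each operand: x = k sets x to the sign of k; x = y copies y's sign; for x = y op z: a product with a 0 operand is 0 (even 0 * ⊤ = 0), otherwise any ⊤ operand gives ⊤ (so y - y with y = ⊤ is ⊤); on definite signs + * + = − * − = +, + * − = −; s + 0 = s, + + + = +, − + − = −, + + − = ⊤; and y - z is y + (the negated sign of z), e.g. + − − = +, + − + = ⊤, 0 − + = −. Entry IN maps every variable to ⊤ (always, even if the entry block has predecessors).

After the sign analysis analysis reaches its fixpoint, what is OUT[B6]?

Fixpoint table:
  B0:   IN=(all ⊤)   OUT=(all ⊤)
  B1:   IN=(all ⊤)   OUT=(all ⊤)
  B2:   IN=(all ⊤)   OUT={e:0; rest ⊤}
  B3:   IN={e:0; rest ⊤}   OUT={b:0, e:0; rest ⊤}
  B4:   IN={b:0, e:0; rest ⊤}   OUT={b:0, e:0, f:0; rest ⊤}
  B5:   IN=(all ⊤)   OUT=(all ⊤)
  B6:   IN=(all ⊤)   OUT={c:+, f:+; rest ⊤}

Merge at B6: IN[B6] = OUT[B4] ⊔ OUT[B5] = {a: ⊤, b: ⊤, c: ⊤, d: ⊤, e: ⊤, f: ⊤}
Applying B6's transfer function to that IN value gives OUT[B6] (row B6 above).

Answer: {a: ⊤, b: ⊤, c: +, d: ⊤, e: ⊤, f: +}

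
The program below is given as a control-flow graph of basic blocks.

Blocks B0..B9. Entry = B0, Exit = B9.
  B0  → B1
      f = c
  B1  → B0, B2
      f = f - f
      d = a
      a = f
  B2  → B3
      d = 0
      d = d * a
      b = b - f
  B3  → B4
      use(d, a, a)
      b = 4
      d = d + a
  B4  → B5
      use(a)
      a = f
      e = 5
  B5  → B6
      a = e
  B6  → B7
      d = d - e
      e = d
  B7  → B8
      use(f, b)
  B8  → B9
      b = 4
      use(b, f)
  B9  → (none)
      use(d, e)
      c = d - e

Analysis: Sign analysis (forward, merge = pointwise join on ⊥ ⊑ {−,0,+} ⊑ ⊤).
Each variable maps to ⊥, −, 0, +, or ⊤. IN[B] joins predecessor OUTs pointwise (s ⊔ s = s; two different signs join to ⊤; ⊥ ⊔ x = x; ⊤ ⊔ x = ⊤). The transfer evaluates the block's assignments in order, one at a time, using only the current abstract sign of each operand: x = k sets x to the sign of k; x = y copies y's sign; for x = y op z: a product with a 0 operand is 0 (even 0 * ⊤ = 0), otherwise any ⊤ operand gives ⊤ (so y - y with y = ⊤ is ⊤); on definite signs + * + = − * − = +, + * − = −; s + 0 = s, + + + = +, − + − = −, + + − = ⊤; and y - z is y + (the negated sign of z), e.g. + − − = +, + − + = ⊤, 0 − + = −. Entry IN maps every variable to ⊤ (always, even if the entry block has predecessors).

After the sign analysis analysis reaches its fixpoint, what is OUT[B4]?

Answer: {a: ⊤, b: +, c: ⊤, d: ⊤, e: +, f: ⊤}

Derivation:
Fixpoint table:
  B0:   IN=(all ⊤)   OUT=(all ⊤)
  B1:   IN=(all ⊤)   OUT=(all ⊤)
  B2:   IN=(all ⊤)   OUT={d:0; rest ⊤}
  B3:   IN={d:0; rest ⊤}   OUT={b:+; rest ⊤}
  B4:   IN={b:+; rest ⊤}   OUT={b:+, e:+; rest ⊤}
  B5:   IN={b:+, e:+; rest ⊤}   OUT={a:+, b:+, e:+; rest ⊤}
  B6:   IN={a:+, b:+, e:+; rest ⊤}   OUT={a:+, b:+; rest ⊤}
  B7:   IN={a:+, b:+; rest ⊤}   OUT={a:+, b:+; rest ⊤}
  B8:   IN={a:+, b:+; rest ⊤}   OUT={a:+, b:+; rest ⊤}
  B9:   IN={a:+, b:+; rest ⊤}   OUT={a:+, b:+; rest ⊤}

Merge at B4: IN[B4] = OUT[B3] = {a: ⊤, b: +, c: ⊤, d: ⊤, e: ⊤, f: ⊤}
Applying B4's transfer function to that IN value gives OUT[B4] (row B4 above).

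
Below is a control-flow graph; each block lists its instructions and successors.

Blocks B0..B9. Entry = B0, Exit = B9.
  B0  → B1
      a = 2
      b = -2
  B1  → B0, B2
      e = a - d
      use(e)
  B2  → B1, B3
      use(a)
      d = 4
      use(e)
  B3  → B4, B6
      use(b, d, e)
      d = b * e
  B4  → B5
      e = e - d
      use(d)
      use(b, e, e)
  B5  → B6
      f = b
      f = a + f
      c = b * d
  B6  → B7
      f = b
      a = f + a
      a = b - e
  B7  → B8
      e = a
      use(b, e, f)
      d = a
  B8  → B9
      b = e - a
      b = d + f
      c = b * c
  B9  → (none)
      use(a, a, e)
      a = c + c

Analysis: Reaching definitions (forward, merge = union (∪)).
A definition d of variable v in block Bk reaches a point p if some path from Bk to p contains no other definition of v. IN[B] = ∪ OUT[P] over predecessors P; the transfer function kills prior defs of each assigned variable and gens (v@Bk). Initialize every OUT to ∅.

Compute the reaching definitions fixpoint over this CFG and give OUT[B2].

Fixpoint table:
  B0:  IN={a@B0, b@B0, d@B2, e@B1}  OUT={a@B0, b@B0, d@B2, e@B1}
  B1:  IN={a@B0, b@B0, d@B2, e@B1}  OUT={a@B0, b@B0, d@B2, e@B1}
  B2:  IN={a@B0, b@B0, d@B2, e@B1}  OUT={a@B0, b@B0, d@B2, e@B1}
  B3:  IN={a@B0, b@B0, d@B2, e@B1}  OUT={a@B0, b@B0, d@B3, e@B1}
  B4:  IN={a@B0, b@B0, d@B3, e@B1}  OUT={a@B0, b@B0, d@B3, e@B4}
  B5:  IN={a@B0, b@B0, d@B3, e@B4}  OUT={a@B0, b@B0, c@B5, d@B3, e@B4, f@B5}
  B6:  IN={a@B0, b@B0, c@B5, d@B3, e@B1, e@B4, f@B5}  OUT={a@B6, b@B0, c@B5, d@B3, e@B1, e@B4, f@B6}
  B7:  IN={a@B6, b@B0, c@B5, d@B3, e@B1, e@B4, f@B6}  OUT={a@B6, b@B0, c@B5, d@B7, e@B7, f@B6}
  B8:  IN={a@B6, b@B0, c@B5, d@B7, e@B7, f@B6}  OUT={a@B6, b@B8, c@B8, d@B7, e@B7, f@B6}
  B9:  IN={a@B6, b@B8, c@B8, d@B7, e@B7, f@B6}  OUT={a@B9, b@B8, c@B8, d@B7, e@B7, f@B6}

Merge at B2: IN[B2] = OUT[B1] = {a@B0, b@B0, d@B2, e@B1}
Applying B2's transfer function to that IN value gives OUT[B2] (row B2 above).

Answer: {a@B0, b@B0, d@B2, e@B1}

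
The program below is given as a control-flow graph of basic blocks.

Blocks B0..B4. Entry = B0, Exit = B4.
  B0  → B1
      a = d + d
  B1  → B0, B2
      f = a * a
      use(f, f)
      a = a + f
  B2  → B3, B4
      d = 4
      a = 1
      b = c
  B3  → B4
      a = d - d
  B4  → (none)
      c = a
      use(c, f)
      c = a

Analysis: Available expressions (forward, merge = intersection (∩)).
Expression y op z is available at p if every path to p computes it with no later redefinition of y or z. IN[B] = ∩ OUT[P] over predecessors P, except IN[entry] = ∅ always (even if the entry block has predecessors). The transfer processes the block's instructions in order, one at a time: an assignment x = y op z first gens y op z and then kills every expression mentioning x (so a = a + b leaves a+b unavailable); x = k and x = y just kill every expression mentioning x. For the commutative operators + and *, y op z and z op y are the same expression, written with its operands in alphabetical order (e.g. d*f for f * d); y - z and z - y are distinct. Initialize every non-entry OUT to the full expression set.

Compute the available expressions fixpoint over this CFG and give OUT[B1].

Answer: {d+d}

Derivation:
Converged values:
  B0:   IN={}   OUT={d+d}
  B1:   IN={d+d}   OUT={d+d}
  B2:   IN={d+d}   OUT={}
  B3:   IN={}   OUT={d-d}
  B4:   IN={}   OUT={}

Merge at B1: IN[B1] = OUT[B0] = {d+d}
Applying B1's transfer function to that IN value gives OUT[B1] (row B1 above).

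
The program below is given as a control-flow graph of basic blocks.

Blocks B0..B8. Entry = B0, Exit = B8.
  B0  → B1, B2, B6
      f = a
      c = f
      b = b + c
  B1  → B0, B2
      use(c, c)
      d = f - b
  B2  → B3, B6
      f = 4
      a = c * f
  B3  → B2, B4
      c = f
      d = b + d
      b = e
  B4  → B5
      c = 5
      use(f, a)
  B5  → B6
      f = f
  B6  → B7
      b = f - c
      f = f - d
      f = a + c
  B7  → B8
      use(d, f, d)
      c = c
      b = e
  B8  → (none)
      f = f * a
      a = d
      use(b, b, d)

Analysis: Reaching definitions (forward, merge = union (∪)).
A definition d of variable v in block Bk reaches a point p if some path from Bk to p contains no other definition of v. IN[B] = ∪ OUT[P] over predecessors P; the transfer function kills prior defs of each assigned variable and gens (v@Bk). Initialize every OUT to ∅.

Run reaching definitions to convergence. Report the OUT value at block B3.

Answer: {a@B2, b@B3, c@B3, d@B3, f@B2}

Trace:
Fixpoint table:
  B0:  IN={b@B0, c@B0, d@B1, f@B0}  OUT={b@B0, c@B0, d@B1, f@B0}
  B1:  IN={b@B0, c@B0, d@B1, f@B0}  OUT={b@B0, c@B0, d@B1, f@B0}
  B2:  IN={a@B2, b@B0, b@B3, c@B0, c@B3, d@B1, d@B3, f@B0, f@B2}  OUT={a@B2, b@B0, b@B3, c@B0, c@B3, d@B1, d@B3, f@B2}
  B3:  IN={a@B2, b@B0, b@B3, c@B0, c@B3, d@B1, d@B3, f@B2}  OUT={a@B2, b@B3, c@B3, d@B3, f@B2}
  B4:  IN={a@B2, b@B3, c@B3, d@B3, f@B2}  OUT={a@B2, b@B3, c@B4, d@B3, f@B2}
  B5:  IN={a@B2, b@B3, c@B4, d@B3, f@B2}  OUT={a@B2, b@B3, c@B4, d@B3, f@B5}
  B6:  IN={a@B2, b@B0, b@B3, c@B0, c@B3, c@B4, d@B1, d@B3, f@B0, f@B2, f@B5}  OUT={a@B2, b@B6, c@B0, c@B3, c@B4, d@B1, d@B3, f@B6}
  B7:  IN={a@B2, b@B6, c@B0, c@B3, c@B4, d@B1, d@B3, f@B6}  OUT={a@B2, b@B7, c@B7, d@B1, d@B3, f@B6}
  B8:  IN={a@B2, b@B7, c@B7, d@B1, d@B3, f@B6}  OUT={a@B8, b@B7, c@B7, d@B1, d@B3, f@B8}

Merge at B3: IN[B3] = OUT[B2] = {a@B2, b@B0, b@B3, c@B0, c@B3, d@B1, d@B3, f@B2}
Applying B3's transfer function to that IN value gives OUT[B3] (row B3 above).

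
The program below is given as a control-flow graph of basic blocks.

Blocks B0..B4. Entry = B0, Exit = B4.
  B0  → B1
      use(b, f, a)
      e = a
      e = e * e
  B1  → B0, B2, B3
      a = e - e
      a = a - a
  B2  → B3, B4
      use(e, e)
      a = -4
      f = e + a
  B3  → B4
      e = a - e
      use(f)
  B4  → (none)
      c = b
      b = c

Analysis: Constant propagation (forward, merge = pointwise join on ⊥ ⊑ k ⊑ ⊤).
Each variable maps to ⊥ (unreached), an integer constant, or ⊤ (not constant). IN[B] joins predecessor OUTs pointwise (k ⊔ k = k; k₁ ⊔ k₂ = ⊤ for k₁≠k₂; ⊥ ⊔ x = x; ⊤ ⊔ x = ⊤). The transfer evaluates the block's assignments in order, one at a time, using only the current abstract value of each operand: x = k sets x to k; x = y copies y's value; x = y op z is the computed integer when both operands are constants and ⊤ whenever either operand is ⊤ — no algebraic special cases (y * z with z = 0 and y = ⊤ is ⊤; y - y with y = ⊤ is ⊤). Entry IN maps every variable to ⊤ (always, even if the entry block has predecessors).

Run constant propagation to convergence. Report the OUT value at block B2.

Answer: {a: -4, b: ⊤, c: ⊤, d: ⊤, e: ⊤, f: ⊤}

Working:
Fixpoint table:
  B0:   IN=(all ⊤)   OUT=(all ⊤)
  B1:   IN=(all ⊤)   OUT=(all ⊤)
  B2:   IN=(all ⊤)   OUT={a:-4; rest ⊤}
  B3:   IN=(all ⊤)   OUT=(all ⊤)
  B4:   IN=(all ⊤)   OUT=(all ⊤)

Merge at B2: IN[B2] = OUT[B1] = {a: ⊤, b: ⊤, c: ⊤, d: ⊤, e: ⊤, f: ⊤}
Applying B2's transfer function to that IN value gives OUT[B2] (row B2 above).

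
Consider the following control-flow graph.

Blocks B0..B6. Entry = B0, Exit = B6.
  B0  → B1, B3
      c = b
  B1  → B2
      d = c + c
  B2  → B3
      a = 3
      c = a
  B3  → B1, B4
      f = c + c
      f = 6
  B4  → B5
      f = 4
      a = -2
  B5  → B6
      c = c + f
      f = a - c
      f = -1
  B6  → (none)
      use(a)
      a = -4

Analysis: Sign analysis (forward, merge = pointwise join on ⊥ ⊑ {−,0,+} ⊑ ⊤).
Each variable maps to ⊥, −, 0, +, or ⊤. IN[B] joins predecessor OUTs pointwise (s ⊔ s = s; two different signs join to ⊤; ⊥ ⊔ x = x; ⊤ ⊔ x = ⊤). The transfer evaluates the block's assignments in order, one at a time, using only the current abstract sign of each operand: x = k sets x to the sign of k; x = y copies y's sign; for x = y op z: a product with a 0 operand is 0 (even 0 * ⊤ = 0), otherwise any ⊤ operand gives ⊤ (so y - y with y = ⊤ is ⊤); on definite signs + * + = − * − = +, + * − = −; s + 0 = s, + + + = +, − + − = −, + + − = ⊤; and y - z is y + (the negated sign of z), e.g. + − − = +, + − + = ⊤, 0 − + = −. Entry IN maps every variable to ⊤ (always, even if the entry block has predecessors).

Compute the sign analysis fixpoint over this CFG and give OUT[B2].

Answer: {a: +, b: ⊤, c: +, d: ⊤, e: ⊤, f: ⊤}

Working:
Converged values:
  B0:  IN=(all ⊤)  OUT=(all ⊤)
  B1:  IN=(all ⊤)  OUT=(all ⊤)
  B2:  IN=(all ⊤)  OUT={a:+, c:+; rest ⊤}
  B3:  IN=(all ⊤)  OUT={f:+; rest ⊤}
  B4:  IN={f:+; rest ⊤}  OUT={a:-, f:+; rest ⊤}
  B5:  IN={a:-, f:+; rest ⊤}  OUT={a:-, f:-; rest ⊤}
  B6:  IN={a:-, f:-; rest ⊤}  OUT={a:-, f:-; rest ⊤}

Merge at B2: IN[B2] = OUT[B1] = {a: ⊤, b: ⊤, c: ⊤, d: ⊤, e: ⊤, f: ⊤}
Applying B2's transfer function to that IN value gives OUT[B2] (row B2 above).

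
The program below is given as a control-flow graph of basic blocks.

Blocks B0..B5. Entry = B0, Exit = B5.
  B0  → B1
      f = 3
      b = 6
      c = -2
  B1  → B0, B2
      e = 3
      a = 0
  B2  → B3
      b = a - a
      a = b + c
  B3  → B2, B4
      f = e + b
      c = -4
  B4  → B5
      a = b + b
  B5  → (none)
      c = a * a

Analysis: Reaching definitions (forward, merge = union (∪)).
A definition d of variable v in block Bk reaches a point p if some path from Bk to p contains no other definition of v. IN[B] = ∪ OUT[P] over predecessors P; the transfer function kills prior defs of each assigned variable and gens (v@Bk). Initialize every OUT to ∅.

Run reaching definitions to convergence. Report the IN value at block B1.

Answer: {a@B1, b@B0, c@B0, e@B1, f@B0}

Derivation:
Converged values:
  B0:   IN={a@B1, b@B0, c@B0, e@B1, f@B0}   OUT={a@B1, b@B0, c@B0, e@B1, f@B0}
  B1:   IN={a@B1, b@B0, c@B0, e@B1, f@B0}   OUT={a@B1, b@B0, c@B0, e@B1, f@B0}
  B2:   IN={a@B1, a@B2, b@B0, b@B2, c@B0, c@B3, e@B1, f@B0, f@B3}   OUT={a@B2, b@B2, c@B0, c@B3, e@B1, f@B0, f@B3}
  B3:   IN={a@B2, b@B2, c@B0, c@B3, e@B1, f@B0, f@B3}   OUT={a@B2, b@B2, c@B3, e@B1, f@B3}
  B4:   IN={a@B2, b@B2, c@B3, e@B1, f@B3}   OUT={a@B4, b@B2, c@B3, e@B1, f@B3}
  B5:   IN={a@B4, b@B2, c@B3, e@B1, f@B3}   OUT={a@B4, b@B2, c@B5, e@B1, f@B3}

Merge at B1: IN[B1] = OUT[B0] = {a@B1, b@B0, c@B0, e@B1, f@B0}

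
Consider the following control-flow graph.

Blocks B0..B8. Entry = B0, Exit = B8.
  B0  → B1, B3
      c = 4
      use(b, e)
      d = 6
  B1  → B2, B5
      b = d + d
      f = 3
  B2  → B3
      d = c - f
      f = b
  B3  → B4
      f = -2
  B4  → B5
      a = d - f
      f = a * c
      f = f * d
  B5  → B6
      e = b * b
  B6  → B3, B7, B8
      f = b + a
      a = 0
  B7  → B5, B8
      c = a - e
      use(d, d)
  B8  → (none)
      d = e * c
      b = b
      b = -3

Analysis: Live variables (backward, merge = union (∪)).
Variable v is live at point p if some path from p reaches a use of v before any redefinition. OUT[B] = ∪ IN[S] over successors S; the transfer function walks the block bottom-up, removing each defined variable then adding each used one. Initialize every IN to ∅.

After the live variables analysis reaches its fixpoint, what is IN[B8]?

Fixpoint table:
  B0: | IN={a, b, e} | OUT={a, b, c, d}
  B1: | IN={a, c, d} | OUT={a, b, c, d, f}
  B2: | IN={b, c, f} | OUT={b, c, d}
  B3: | IN={b, c, d} | OUT={b, c, d, f}
  B4: | IN={b, c, d, f} | OUT={a, b, c, d}
  B5: | IN={a, b, c, d} | OUT={a, b, c, d, e}
  B6: | IN={a, b, c, d, e} | OUT={a, b, c, d, e}
  B7: | IN={a, b, d, e} | OUT={a, b, c, d, e}
  B8: | IN={b, c, e} | OUT={}

B8 is the boundary node: OUT[B8] = {}
Applying B8's transfer function to that OUT value gives IN[B8] (row B8 above).

Answer: {b, c, e}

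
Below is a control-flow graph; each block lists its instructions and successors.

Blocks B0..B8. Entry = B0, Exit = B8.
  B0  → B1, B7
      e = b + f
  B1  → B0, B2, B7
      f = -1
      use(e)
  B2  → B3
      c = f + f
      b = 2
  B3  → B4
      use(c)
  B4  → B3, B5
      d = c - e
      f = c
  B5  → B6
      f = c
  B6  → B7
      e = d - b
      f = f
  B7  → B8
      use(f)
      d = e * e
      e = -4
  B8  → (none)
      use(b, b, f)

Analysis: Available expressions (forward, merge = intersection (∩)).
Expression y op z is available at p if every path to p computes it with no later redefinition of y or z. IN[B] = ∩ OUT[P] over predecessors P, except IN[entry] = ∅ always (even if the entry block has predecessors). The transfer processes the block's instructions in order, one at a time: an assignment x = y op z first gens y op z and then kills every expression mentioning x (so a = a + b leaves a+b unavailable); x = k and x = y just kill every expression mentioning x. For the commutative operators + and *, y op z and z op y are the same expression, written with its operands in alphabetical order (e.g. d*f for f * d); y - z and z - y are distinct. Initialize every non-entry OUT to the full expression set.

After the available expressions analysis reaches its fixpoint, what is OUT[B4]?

Answer: {c-e}

Working:
Converged values:
  B0:   IN={}   OUT={b+f}
  B1:   IN={b+f}   OUT={}
  B2:   IN={}   OUT={f+f}
  B3:   IN={}   OUT={}
  B4:   IN={}   OUT={c-e}
  B5:   IN={c-e}   OUT={c-e}
  B6:   IN={c-e}   OUT={d-b}
  B7:   IN={}   OUT={}
  B8:   IN={}   OUT={}

Merge at B4: IN[B4] = OUT[B3] = {}
Applying B4's transfer function to that IN value gives OUT[B4] (row B4 above).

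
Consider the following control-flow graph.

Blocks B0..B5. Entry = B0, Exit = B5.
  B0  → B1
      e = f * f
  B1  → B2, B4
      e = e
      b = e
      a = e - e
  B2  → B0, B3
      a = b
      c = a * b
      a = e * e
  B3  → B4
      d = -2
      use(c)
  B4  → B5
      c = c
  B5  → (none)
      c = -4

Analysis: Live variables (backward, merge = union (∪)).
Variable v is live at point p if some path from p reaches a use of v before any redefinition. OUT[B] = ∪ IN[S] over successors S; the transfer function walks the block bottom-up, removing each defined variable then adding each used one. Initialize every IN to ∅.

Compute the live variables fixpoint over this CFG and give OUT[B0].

Answer: {c, e, f}

Trace:
Converged values:
  B0: | IN={c, f} | OUT={c, e, f}
  B1: | IN={c, e, f} | OUT={b, c, e, f}
  B2: | IN={b, e, f} | OUT={c, f}
  B3: | IN={c} | OUT={c}
  B4: | IN={c} | OUT={}
  B5: | IN={} | OUT={}

Merge at B0: OUT[B0] = IN[B1] = {c, e, f}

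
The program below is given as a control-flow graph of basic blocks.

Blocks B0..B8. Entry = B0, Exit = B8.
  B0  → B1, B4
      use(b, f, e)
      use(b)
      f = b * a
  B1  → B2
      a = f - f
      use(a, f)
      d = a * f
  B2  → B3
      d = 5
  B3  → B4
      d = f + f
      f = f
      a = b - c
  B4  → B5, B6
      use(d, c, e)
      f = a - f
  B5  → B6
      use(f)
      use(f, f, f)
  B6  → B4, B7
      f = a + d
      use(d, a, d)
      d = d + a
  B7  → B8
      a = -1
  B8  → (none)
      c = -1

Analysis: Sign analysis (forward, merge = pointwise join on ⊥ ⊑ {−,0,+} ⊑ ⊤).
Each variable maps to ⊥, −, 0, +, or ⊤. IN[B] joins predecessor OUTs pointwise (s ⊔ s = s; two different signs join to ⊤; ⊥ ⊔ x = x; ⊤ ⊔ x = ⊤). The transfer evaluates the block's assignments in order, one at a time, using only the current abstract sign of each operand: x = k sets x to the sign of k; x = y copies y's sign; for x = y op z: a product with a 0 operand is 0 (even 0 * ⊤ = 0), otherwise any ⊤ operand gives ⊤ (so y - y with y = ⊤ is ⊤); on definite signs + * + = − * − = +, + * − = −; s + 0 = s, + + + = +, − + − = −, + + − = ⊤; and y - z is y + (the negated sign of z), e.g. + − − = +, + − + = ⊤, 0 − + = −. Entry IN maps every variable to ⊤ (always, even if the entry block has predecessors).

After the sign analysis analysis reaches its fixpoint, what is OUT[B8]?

Fixpoint table:
  B0:   IN=(all ⊤)   OUT=(all ⊤)
  B1:   IN=(all ⊤)   OUT=(all ⊤)
  B2:   IN=(all ⊤)   OUT={d:+; rest ⊤}
  B3:   IN={d:+; rest ⊤}   OUT=(all ⊤)
  B4:   IN=(all ⊤)   OUT=(all ⊤)
  B5:   IN=(all ⊤)   OUT=(all ⊤)
  B6:   IN=(all ⊤)   OUT=(all ⊤)
  B7:   IN=(all ⊤)   OUT={a:-; rest ⊤}
  B8:   IN={a:-; rest ⊤}   OUT={a:-, c:-; rest ⊤}

Merge at B8: IN[B8] = OUT[B7] = {a: -, b: ⊤, c: ⊤, d: ⊤, e: ⊤, f: ⊤}
Applying B8's transfer function to that IN value gives OUT[B8] (row B8 above).

Answer: {a: -, b: ⊤, c: -, d: ⊤, e: ⊤, f: ⊤}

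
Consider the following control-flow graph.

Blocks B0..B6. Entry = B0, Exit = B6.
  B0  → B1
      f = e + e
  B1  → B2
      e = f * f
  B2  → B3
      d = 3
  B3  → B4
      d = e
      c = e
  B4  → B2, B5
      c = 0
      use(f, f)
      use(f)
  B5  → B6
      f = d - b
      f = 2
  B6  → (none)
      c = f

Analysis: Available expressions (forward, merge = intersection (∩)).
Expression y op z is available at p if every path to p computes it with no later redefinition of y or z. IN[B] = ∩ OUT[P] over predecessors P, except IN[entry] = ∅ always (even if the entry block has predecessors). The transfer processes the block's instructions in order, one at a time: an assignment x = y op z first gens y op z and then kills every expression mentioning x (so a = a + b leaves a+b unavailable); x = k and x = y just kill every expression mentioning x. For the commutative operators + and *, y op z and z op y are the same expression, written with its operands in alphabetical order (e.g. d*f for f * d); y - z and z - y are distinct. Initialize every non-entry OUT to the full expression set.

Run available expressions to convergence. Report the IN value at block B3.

Answer: {f*f}

Derivation:
Per-block solution:
  B0:  IN={}  OUT={e+e}
  B1:  IN={e+e}  OUT={f*f}
  B2:  IN={f*f}  OUT={f*f}
  B3:  IN={f*f}  OUT={f*f}
  B4:  IN={f*f}  OUT={f*f}
  B5:  IN={f*f}  OUT={d-b}
  B6:  IN={d-b}  OUT={d-b}

Merge at B3: IN[B3] = OUT[B2] = {f*f}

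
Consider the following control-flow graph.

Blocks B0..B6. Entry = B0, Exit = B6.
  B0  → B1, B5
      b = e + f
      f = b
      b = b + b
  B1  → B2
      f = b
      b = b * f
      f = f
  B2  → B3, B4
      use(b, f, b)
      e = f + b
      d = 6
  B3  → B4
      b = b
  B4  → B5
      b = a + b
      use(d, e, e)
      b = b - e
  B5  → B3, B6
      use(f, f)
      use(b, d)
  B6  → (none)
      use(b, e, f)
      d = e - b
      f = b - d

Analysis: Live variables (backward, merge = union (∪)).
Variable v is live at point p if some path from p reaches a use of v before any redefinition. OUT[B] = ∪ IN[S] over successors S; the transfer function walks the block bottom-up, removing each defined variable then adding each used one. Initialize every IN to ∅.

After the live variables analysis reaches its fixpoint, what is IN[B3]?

Answer: {a, b, d, e, f}

Working:
Per-block solution:
  B0: | IN={a, d, e, f} | OUT={a, b, d, e, f}
  B1: | IN={a, b} | OUT={a, b, f}
  B2: | IN={a, b, f} | OUT={a, b, d, e, f}
  B3: | IN={a, b, d, e, f} | OUT={a, b, d, e, f}
  B4: | IN={a, b, d, e, f} | OUT={a, b, d, e, f}
  B5: | IN={a, b, d, e, f} | OUT={a, b, d, e, f}
  B6: | IN={b, e, f} | OUT={}

Merge at B3: OUT[B3] = IN[B4] = {a, b, d, e, f}
Applying B3's transfer function to that OUT value gives IN[B3] (row B3 above).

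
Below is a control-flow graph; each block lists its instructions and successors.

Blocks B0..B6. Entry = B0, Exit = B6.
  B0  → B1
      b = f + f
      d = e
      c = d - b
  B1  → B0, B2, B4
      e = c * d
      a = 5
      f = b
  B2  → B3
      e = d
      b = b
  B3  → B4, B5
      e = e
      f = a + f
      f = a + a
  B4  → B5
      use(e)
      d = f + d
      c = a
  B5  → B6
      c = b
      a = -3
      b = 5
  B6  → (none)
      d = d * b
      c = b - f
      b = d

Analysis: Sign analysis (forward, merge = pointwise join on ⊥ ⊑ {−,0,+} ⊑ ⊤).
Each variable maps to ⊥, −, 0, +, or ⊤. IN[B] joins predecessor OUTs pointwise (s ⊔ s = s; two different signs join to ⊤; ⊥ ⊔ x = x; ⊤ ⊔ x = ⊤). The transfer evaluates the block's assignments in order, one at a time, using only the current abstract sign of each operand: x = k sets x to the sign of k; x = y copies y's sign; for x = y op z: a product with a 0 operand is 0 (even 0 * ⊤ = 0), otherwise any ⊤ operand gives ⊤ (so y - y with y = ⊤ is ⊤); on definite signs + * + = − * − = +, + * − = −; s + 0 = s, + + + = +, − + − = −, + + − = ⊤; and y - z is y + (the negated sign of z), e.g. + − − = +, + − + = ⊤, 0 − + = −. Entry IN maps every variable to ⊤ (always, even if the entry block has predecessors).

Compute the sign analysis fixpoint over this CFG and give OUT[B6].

Converged values:
  B0:  IN=(all ⊤)  OUT=(all ⊤)
  B1:  IN=(all ⊤)  OUT={a:+; rest ⊤}
  B2:  IN={a:+; rest ⊤}  OUT={a:+; rest ⊤}
  B3:  IN={a:+; rest ⊤}  OUT={a:+, f:+; rest ⊤}
  B4:  IN={a:+; rest ⊤}  OUT={a:+, c:+; rest ⊤}
  B5:  IN={a:+; rest ⊤}  OUT={a:-, b:+; rest ⊤}
  B6:  IN={a:-, b:+; rest ⊤}  OUT={a:-; rest ⊤}

Merge at B6: IN[B6] = OUT[B5] = {a: -, b: +, c: ⊤, d: ⊤, e: ⊤, f: ⊤}
Applying B6's transfer function to that IN value gives OUT[B6] (row B6 above).

Answer: {a: -, b: ⊤, c: ⊤, d: ⊤, e: ⊤, f: ⊤}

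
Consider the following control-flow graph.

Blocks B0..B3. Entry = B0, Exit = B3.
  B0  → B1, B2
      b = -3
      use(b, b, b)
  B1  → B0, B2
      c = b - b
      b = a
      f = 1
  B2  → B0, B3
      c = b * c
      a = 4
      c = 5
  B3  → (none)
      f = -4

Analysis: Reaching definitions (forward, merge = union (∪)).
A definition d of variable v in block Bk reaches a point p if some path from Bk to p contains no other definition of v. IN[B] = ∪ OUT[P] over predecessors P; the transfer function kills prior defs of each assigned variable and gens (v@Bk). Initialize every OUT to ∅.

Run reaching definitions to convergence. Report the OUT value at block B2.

Answer: {a@B2, b@B0, b@B1, c@B2, f@B1}

Working:
Converged values:
  B0:   IN={a@B2, b@B0, b@B1, c@B1, c@B2, f@B1}   OUT={a@B2, b@B0, c@B1, c@B2, f@B1}
  B1:   IN={a@B2, b@B0, c@B1, c@B2, f@B1}   OUT={a@B2, b@B1, c@B1, f@B1}
  B2:   IN={a@B2, b@B0, b@B1, c@B1, c@B2, f@B1}   OUT={a@B2, b@B0, b@B1, c@B2, f@B1}
  B3:   IN={a@B2, b@B0, b@B1, c@B2, f@B1}   OUT={a@B2, b@B0, b@B1, c@B2, f@B3}

Merge at B2: IN[B2] = OUT[B0] ⊔ OUT[B1] = {a@B2, b@B0, b@B1, c@B1, c@B2, f@B1}
Applying B2's transfer function to that IN value gives OUT[B2] (row B2 above).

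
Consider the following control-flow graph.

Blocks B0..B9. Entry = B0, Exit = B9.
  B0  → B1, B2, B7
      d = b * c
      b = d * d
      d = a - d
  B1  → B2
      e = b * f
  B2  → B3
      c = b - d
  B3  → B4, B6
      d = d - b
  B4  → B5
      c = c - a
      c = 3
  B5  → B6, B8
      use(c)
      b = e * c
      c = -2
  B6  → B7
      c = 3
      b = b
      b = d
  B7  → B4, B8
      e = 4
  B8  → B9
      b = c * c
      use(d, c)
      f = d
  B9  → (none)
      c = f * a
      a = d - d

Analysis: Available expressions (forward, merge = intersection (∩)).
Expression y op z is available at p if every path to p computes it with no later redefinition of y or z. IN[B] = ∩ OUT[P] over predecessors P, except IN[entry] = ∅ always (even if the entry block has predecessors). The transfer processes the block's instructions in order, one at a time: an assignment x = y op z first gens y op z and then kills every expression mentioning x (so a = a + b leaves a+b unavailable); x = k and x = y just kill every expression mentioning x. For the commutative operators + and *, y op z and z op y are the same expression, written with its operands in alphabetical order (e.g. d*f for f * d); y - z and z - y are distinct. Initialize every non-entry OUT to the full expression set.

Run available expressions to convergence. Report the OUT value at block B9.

Answer: {d-d}

Working:
Fixpoint table:
  B0: | IN={} | OUT={}
  B1: | IN={} | OUT={b*f}
  B2: | IN={} | OUT={b-d}
  B3: | IN={b-d} | OUT={}
  B4: | IN={} | OUT={}
  B5: | IN={} | OUT={}
  B6: | IN={} | OUT={}
  B7: | IN={} | OUT={}
  B8: | IN={} | OUT={c*c}
  B9: | IN={c*c} | OUT={d-d}

Merge at B9: IN[B9] = OUT[B8] = {c*c}
Applying B9's transfer function to that IN value gives OUT[B9] (row B9 above).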